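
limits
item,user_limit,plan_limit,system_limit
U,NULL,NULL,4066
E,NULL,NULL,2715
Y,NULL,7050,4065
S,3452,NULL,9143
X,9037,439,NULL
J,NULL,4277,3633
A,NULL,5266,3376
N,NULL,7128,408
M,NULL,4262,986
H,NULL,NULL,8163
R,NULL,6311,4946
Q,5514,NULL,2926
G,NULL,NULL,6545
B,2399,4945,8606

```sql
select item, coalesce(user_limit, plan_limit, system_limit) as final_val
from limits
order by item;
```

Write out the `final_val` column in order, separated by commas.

item=A: user_limit=NULL, plan_limit=5266 → 5266
item=B: user_limit=2399 → 2399
item=E: user_limit=NULL, plan_limit=NULL, system_limit=2715 → 2715
item=G: user_limit=NULL, plan_limit=NULL, system_limit=6545 → 6545
item=H: user_limit=NULL, plan_limit=NULL, system_limit=8163 → 8163
item=J: user_limit=NULL, plan_limit=4277 → 4277
item=M: user_limit=NULL, plan_limit=4262 → 4262
item=N: user_limit=NULL, plan_limit=7128 → 7128
item=Q: user_limit=5514 → 5514
item=R: user_limit=NULL, plan_limit=6311 → 6311
item=S: user_limit=3452 → 3452
item=U: user_limit=NULL, plan_limit=NULL, system_limit=4066 → 4066
item=X: user_limit=9037 → 9037
item=Y: user_limit=NULL, plan_limit=7050 → 7050

5266, 2399, 2715, 6545, 8163, 4277, 4262, 7128, 5514, 6311, 3452, 4066, 9037, 7050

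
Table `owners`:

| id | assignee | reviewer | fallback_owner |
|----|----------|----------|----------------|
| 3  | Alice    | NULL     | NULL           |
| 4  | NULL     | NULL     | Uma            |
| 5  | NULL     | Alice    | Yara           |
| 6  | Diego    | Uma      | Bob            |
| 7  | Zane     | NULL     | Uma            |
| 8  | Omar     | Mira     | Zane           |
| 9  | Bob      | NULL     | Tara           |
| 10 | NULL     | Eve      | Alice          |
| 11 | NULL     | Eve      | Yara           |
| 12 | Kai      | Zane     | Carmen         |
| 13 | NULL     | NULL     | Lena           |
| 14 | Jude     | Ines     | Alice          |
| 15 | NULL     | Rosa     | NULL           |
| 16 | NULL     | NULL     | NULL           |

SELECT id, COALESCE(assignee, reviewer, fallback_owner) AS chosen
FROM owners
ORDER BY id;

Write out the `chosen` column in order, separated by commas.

id=3: assignee=Alice → Alice
id=4: assignee=NULL, reviewer=NULL, fallback_owner=Uma → Uma
id=5: assignee=NULL, reviewer=Alice → Alice
id=6: assignee=Diego → Diego
id=7: assignee=Zane → Zane
id=8: assignee=Omar → Omar
id=9: assignee=Bob → Bob
id=10: assignee=NULL, reviewer=Eve → Eve
id=11: assignee=NULL, reviewer=Eve → Eve
id=12: assignee=Kai → Kai
id=13: assignee=NULL, reviewer=NULL, fallback_owner=Lena → Lena
id=14: assignee=Jude → Jude
id=15: assignee=NULL, reviewer=Rosa → Rosa
id=16: assignee=NULL, reviewer=NULL, fallback_owner=NULL (all NULL) → NULL

Alice, Uma, Alice, Diego, Zane, Omar, Bob, Eve, Eve, Kai, Lena, Jude, Rosa, NULL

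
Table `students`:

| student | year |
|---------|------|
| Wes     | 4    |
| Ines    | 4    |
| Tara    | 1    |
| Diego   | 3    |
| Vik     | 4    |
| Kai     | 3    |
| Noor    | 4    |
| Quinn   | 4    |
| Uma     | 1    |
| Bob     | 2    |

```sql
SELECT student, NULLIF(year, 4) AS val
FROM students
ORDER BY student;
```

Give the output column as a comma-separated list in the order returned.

student=Bob: year=2 vs 4: differ → 2
student=Diego: year=3 vs 4: differ → 3
student=Ines: year=4 vs 4: equal → NULL
student=Kai: year=3 vs 4: differ → 3
student=Noor: year=4 vs 4: equal → NULL
student=Quinn: year=4 vs 4: equal → NULL
student=Tara: year=1 vs 4: differ → 1
student=Uma: year=1 vs 4: differ → 1
student=Vik: year=4 vs 4: equal → NULL
student=Wes: year=4 vs 4: equal → NULL

2, 3, NULL, 3, NULL, NULL, 1, 1, NULL, NULL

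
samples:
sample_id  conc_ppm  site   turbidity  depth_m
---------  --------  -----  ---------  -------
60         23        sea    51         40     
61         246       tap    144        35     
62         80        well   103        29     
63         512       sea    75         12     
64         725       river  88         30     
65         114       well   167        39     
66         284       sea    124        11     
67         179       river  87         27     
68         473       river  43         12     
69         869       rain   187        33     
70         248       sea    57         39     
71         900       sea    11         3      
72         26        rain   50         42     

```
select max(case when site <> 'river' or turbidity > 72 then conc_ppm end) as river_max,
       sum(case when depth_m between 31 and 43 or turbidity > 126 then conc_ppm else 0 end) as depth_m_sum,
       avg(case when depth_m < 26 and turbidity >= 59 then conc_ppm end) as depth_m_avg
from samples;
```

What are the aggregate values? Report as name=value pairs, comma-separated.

river_max=900, depth_m_sum=1526, depth_m_avg=398

[river_max: site <> 'river' or turbidity > 72]
sample_id=60: ✓ → 23
sample_id=61: ✓ → 246
sample_id=62: ✓ → 80
sample_id=63: ✓ → 512
sample_id=64: ✓ → 725
sample_id=65: ✓ → 114
sample_id=66: ✓ → 284
sample_id=67: ✓ → 179
sample_id=68: ✗
sample_id=69: ✓ → 869
sample_id=70: ✓ → 248
sample_id=71: ✓ → 900
sample_id=72: ✓ → 26
river_max = MAX(23, 246, 80, 512, 725, 114, 284, 179, 869, 248, 900, 26) = 900
—
[depth_m_sum: depth_m between 31 and 43 or turbidity > 126]
sample_id=60: ✓ → 23
sample_id=61: ✓ → 246
sample_id=62: ✗
sample_id=63: ✗
sample_id=64: ✗
sample_id=65: ✓ → 114
sample_id=66: ✗
sample_id=67: ✗
sample_id=68: ✗
sample_id=69: ✓ → 869
sample_id=70: ✓ → 248
sample_id=71: ✗
sample_id=72: ✓ → 26
depth_m_sum = 23 + 246 + 114 + 869 + 248 + 26 = 1526
—
[depth_m_avg: depth_m < 26 and turbidity >= 59]
sample_id=60: ✗
sample_id=61: ✗
sample_id=62: ✗
sample_id=63: ✓ → 512
sample_id=64: ✗
sample_id=65: ✗
sample_id=66: ✓ → 284
sample_id=67: ✗
sample_id=68: ✗
sample_id=69: ✗
sample_id=70: ✗
sample_id=71: ✗
sample_id=72: ✗
depth_m_avg = (512 + 284) / 2 = 398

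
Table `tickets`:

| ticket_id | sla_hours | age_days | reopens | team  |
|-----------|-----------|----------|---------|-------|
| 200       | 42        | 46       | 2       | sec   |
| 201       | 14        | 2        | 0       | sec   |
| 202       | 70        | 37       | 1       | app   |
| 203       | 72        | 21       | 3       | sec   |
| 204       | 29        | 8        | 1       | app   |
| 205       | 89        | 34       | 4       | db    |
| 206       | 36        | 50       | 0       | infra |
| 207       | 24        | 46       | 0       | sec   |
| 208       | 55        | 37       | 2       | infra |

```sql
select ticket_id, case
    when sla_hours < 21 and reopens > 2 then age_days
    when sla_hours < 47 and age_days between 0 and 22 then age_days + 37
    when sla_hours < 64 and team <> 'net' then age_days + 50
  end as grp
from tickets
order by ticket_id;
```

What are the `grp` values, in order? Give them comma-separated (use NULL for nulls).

96, 39, NULL, NULL, 45, NULL, 100, 96, 87

ticket_id=200: sla_hours < 64 and team <> 'net' → 96
ticket_id=201: sla_hours < 47 and age_days between 0 and 22 → 39
ticket_id=202: (no match → NULL) → NULL
ticket_id=203: (no match → NULL) → NULL
ticket_id=204: sla_hours < 47 and age_days between 0 and 22 → 45
ticket_id=205: (no match → NULL) → NULL
ticket_id=206: sla_hours < 64 and team <> 'net' → 100
ticket_id=207: sla_hours < 64 and team <> 'net' → 96
ticket_id=208: sla_hours < 64 and team <> 'net' → 87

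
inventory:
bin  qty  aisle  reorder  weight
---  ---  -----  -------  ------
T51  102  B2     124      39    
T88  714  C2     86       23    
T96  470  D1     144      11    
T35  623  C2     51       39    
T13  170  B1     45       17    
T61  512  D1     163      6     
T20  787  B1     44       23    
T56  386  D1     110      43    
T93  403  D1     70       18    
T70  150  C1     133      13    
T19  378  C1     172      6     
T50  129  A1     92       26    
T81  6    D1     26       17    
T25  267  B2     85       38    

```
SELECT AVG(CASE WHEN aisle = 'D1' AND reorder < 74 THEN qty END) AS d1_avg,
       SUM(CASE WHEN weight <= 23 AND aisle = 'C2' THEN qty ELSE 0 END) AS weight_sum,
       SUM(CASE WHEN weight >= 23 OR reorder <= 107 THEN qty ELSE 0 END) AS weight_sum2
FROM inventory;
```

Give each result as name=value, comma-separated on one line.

[d1_avg: aisle = 'D1' AND reorder < 74]
bin=T51: ✗
bin=T88: ✗
bin=T96: ✗
bin=T35: ✗
bin=T13: ✗
bin=T61: ✗
bin=T20: ✗
bin=T56: ✗
bin=T93: ✓ → 403
bin=T70: ✗
bin=T19: ✗
bin=T50: ✗
bin=T81: ✓ → 6
bin=T25: ✗
d1_avg = (403 + 6) / 2 = 204.5
—
[weight_sum: weight <= 23 AND aisle = 'C2']
bin=T51: ✗
bin=T88: ✓ → 714
bin=T96: ✗
bin=T35: ✗
bin=T13: ✗
bin=T61: ✗
bin=T20: ✗
bin=T56: ✗
bin=T93: ✗
bin=T70: ✗
bin=T19: ✗
bin=T50: ✗
bin=T81: ✗
bin=T25: ✗
weight_sum = 714
—
[weight_sum2: weight >= 23 OR reorder <= 107]
bin=T51: ✓ → 102
bin=T88: ✓ → 714
bin=T96: ✗
bin=T35: ✓ → 623
bin=T13: ✓ → 170
bin=T61: ✗
bin=T20: ✓ → 787
bin=T56: ✓ → 386
bin=T93: ✓ → 403
bin=T70: ✗
bin=T19: ✗
bin=T50: ✓ → 129
bin=T81: ✓ → 6
bin=T25: ✓ → 267
weight_sum2 = 102 + 714 + 623 + 170 + 787 + 386 + 403 + 129 + 6 + 267 = 3587

d1_avg=204.5, weight_sum=714, weight_sum2=3587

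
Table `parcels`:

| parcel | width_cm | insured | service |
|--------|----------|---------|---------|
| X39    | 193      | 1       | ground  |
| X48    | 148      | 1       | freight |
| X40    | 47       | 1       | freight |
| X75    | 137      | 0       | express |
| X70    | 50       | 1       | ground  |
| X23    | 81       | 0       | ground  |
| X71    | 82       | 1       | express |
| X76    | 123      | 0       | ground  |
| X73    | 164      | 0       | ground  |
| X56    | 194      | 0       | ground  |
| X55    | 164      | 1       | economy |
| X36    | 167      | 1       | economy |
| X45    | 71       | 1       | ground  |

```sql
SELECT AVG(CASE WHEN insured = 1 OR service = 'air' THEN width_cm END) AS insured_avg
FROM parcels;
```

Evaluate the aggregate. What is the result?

115.25

parcel=X39: ✓ → 193
parcel=X48: ✓ → 148
parcel=X40: ✓ → 47
parcel=X75: ✗
parcel=X70: ✓ → 50
parcel=X23: ✗
parcel=X71: ✓ → 82
parcel=X76: ✗
parcel=X73: ✗
parcel=X56: ✗
parcel=X55: ✓ → 164
parcel=X36: ✓ → 167
parcel=X45: ✓ → 71
insured_avg = (193 + 148 + 47 + 50 + 82 + 164 + 167 + 71) / 8 = 115.25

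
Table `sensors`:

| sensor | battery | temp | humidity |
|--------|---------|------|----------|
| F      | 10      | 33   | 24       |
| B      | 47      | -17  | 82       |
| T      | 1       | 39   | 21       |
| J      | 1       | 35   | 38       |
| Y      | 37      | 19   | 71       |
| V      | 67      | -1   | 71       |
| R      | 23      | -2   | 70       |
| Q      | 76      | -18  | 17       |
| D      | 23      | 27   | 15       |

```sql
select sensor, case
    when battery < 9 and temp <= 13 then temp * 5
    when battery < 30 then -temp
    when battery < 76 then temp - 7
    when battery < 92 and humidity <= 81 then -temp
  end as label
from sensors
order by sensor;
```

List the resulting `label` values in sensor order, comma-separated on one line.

-24, -27, -33, -35, 18, 2, -39, -8, 12

sensor=B: battery < 76 → -24
sensor=D: battery < 30 → -27
sensor=F: battery < 30 → -33
sensor=J: battery < 30 → -35
sensor=Q: battery < 92 and humidity <= 81 → 18
sensor=R: battery < 30 → 2
sensor=T: battery < 30 → -39
sensor=V: battery < 76 → -8
sensor=Y: battery < 76 → 12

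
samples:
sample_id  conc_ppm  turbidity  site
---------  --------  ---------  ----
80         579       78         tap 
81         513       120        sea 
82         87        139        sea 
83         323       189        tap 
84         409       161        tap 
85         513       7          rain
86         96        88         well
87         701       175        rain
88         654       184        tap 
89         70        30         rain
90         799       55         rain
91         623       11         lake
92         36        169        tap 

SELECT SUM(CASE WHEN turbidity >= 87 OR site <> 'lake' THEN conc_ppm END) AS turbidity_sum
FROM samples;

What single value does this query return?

sample_id=80: ✓ → 579
sample_id=81: ✓ → 513
sample_id=82: ✓ → 87
sample_id=83: ✓ → 323
sample_id=84: ✓ → 409
sample_id=85: ✓ → 513
sample_id=86: ✓ → 96
sample_id=87: ✓ → 701
sample_id=88: ✓ → 654
sample_id=89: ✓ → 70
sample_id=90: ✓ → 799
sample_id=91: ✗
sample_id=92: ✓ → 36
turbidity_sum = 579 + 513 + 87 + 323 + 409 + 513 + 96 + 701 + 654 + 70 + 799 + 36 = 4780

4780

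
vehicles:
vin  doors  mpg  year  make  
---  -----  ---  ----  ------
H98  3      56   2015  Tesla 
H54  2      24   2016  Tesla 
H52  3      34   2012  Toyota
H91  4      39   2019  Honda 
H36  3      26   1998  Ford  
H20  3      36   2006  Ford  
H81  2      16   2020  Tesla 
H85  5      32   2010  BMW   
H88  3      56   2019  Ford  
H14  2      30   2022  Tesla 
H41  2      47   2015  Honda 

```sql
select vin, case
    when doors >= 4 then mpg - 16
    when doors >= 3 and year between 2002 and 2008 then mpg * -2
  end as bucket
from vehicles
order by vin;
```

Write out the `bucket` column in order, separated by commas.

NULL, -72, NULL, NULL, NULL, NULL, NULL, 16, NULL, 23, NULL

vin=H14: (no match → NULL) → NULL
vin=H20: doors >= 3 and year between 2002 and 2008 → -72
vin=H36: (no match → NULL) → NULL
vin=H41: (no match → NULL) → NULL
vin=H52: (no match → NULL) → NULL
vin=H54: (no match → NULL) → NULL
vin=H81: (no match → NULL) → NULL
vin=H85: doors >= 4 → 16
vin=H88: (no match → NULL) → NULL
vin=H91: doors >= 4 → 23
vin=H98: (no match → NULL) → NULL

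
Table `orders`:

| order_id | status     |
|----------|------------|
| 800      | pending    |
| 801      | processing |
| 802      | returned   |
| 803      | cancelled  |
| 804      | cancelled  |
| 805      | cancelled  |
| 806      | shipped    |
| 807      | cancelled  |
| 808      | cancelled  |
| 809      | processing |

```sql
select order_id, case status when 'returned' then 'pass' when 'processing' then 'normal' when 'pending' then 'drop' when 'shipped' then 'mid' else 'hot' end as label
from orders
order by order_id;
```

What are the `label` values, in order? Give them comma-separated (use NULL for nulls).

drop, normal, pass, hot, hot, hot, mid, hot, hot, normal

order_id=800: status='pending' → drop
order_id=801: status='processing' → normal
order_id=802: status='returned' → pass
order_id=803: ELSE → hot
order_id=804: ELSE → hot
order_id=805: ELSE → hot
order_id=806: status='shipped' → mid
order_id=807: ELSE → hot
order_id=808: ELSE → hot
order_id=809: status='processing' → normal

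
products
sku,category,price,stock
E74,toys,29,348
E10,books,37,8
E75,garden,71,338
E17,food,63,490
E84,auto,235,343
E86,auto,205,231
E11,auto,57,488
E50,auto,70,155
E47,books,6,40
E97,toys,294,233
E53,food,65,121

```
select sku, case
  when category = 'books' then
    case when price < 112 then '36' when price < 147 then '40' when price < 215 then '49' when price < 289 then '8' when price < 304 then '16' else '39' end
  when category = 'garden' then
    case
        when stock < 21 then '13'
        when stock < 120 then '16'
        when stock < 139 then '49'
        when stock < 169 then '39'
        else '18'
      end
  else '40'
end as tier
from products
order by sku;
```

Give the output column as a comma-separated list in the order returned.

sku=E10: category='books' → inner[price < 112] → 36
sku=E11: category='auto' → outer ELSE → 40
sku=E17: category='food' → outer ELSE → 40
sku=E47: category='books' → inner[price < 112] → 36
sku=E50: category='auto' → outer ELSE → 40
sku=E53: category='food' → outer ELSE → 40
sku=E74: category='toys' → outer ELSE → 40
sku=E75: category='garden' → inner[ELSE] → 18
sku=E84: category='auto' → outer ELSE → 40
sku=E86: category='auto' → outer ELSE → 40
sku=E97: category='toys' → outer ELSE → 40

36, 40, 40, 36, 40, 40, 40, 18, 40, 40, 40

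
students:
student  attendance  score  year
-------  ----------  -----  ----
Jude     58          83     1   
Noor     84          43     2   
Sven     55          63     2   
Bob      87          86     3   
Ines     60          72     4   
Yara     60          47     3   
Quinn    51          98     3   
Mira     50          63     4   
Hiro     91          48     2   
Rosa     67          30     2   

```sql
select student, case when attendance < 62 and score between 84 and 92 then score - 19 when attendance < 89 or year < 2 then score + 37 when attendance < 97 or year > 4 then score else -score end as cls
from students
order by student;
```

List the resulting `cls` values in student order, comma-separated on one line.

123, 48, 109, 120, 100, 80, 135, 67, 100, 84

student=Bob: attendance < 89 or year < 2 → 123
student=Hiro: attendance < 97 or year > 4 → 48
student=Ines: attendance < 89 or year < 2 → 109
student=Jude: attendance < 89 or year < 2 → 120
student=Mira: attendance < 89 or year < 2 → 100
student=Noor: attendance < 89 or year < 2 → 80
student=Quinn: attendance < 89 or year < 2 → 135
student=Rosa: attendance < 89 or year < 2 → 67
student=Sven: attendance < 89 or year < 2 → 100
student=Yara: attendance < 89 or year < 2 → 84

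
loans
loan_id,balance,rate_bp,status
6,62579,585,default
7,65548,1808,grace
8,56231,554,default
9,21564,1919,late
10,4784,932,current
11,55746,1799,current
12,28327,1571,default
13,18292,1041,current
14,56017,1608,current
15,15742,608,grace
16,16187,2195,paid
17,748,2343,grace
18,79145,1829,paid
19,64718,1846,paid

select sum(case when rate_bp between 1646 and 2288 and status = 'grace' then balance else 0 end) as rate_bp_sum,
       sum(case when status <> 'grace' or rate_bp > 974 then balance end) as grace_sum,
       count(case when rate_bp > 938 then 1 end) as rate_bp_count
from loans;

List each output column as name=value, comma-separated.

[rate_bp_sum: rate_bp between 1646 and 2288 and status = 'grace']
loan_id=6: ✗
loan_id=7: ✓ → 65548
loan_id=8: ✗
loan_id=9: ✗
loan_id=10: ✗
loan_id=11: ✗
loan_id=12: ✗
loan_id=13: ✗
loan_id=14: ✗
loan_id=15: ✗
loan_id=16: ✗
loan_id=17: ✗
loan_id=18: ✗
loan_id=19: ✗
rate_bp_sum = 65548
—
[grace_sum: status <> 'grace' or rate_bp > 974]
loan_id=6: ✓ → 62579
loan_id=7: ✓ → 65548
loan_id=8: ✓ → 56231
loan_id=9: ✓ → 21564
loan_id=10: ✓ → 4784
loan_id=11: ✓ → 55746
loan_id=12: ✓ → 28327
loan_id=13: ✓ → 18292
loan_id=14: ✓ → 56017
loan_id=15: ✗
loan_id=16: ✓ → 16187
loan_id=17: ✓ → 748
loan_id=18: ✓ → 79145
loan_id=19: ✓ → 64718
grace_sum = 62579 + 65548 + 56231 + 21564 + 4784 + 55746 + 28327 + 18292 + 56017 + 16187 + 748 + 79145 + 64718 = 529886
—
[rate_bp_count: rate_bp > 938]
loan_id=6: ✗
loan_id=7: ✓ → 1
loan_id=8: ✗
loan_id=9: ✓ → 1
loan_id=10: ✗
loan_id=11: ✓ → 1
loan_id=12: ✓ → 1
loan_id=13: ✓ → 1
loan_id=14: ✓ → 1
loan_id=15: ✗
loan_id=16: ✓ → 1
loan_id=17: ✓ → 1
loan_id=18: ✓ → 1
loan_id=19: ✓ → 1
rate_bp_count = COUNT(1, 1, 1, 1, 1, 1, 1, 1, 1, 1) = 10

rate_bp_sum=65548, grace_sum=529886, rate_bp_count=10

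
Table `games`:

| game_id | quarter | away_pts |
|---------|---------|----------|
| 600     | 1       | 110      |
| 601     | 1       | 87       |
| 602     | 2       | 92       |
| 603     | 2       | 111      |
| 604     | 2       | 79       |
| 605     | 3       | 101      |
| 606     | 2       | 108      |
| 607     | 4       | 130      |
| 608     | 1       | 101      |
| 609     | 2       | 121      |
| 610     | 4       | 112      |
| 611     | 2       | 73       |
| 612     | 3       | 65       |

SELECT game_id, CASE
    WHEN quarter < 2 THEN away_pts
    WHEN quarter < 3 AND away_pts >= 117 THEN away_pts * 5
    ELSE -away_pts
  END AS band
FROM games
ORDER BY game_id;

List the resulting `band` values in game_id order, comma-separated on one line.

game_id=600: quarter < 2 → 110
game_id=601: quarter < 2 → 87
game_id=602: ELSE → -92
game_id=603: ELSE → -111
game_id=604: ELSE → -79
game_id=605: ELSE → -101
game_id=606: ELSE → -108
game_id=607: ELSE → -130
game_id=608: quarter < 2 → 101
game_id=609: quarter < 3 AND away_pts >= 117 → 605
game_id=610: ELSE → -112
game_id=611: ELSE → -73
game_id=612: ELSE → -65

110, 87, -92, -111, -79, -101, -108, -130, 101, 605, -112, -73, -65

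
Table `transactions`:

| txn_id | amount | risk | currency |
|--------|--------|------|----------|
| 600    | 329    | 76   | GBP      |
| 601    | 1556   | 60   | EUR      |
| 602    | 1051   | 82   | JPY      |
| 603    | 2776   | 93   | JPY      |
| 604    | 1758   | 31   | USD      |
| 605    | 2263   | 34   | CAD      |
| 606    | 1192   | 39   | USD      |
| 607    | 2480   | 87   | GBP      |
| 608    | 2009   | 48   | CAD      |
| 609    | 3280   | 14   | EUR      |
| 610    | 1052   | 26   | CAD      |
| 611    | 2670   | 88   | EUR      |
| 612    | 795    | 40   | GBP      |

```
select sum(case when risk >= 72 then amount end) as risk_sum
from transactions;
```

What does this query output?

9306

txn_id=600: ✓ → 329
txn_id=601: ✗
txn_id=602: ✓ → 1051
txn_id=603: ✓ → 2776
txn_id=604: ✗
txn_id=605: ✗
txn_id=606: ✗
txn_id=607: ✓ → 2480
txn_id=608: ✗
txn_id=609: ✗
txn_id=610: ✗
txn_id=611: ✓ → 2670
txn_id=612: ✗
risk_sum = 329 + 1051 + 2776 + 2480 + 2670 = 9306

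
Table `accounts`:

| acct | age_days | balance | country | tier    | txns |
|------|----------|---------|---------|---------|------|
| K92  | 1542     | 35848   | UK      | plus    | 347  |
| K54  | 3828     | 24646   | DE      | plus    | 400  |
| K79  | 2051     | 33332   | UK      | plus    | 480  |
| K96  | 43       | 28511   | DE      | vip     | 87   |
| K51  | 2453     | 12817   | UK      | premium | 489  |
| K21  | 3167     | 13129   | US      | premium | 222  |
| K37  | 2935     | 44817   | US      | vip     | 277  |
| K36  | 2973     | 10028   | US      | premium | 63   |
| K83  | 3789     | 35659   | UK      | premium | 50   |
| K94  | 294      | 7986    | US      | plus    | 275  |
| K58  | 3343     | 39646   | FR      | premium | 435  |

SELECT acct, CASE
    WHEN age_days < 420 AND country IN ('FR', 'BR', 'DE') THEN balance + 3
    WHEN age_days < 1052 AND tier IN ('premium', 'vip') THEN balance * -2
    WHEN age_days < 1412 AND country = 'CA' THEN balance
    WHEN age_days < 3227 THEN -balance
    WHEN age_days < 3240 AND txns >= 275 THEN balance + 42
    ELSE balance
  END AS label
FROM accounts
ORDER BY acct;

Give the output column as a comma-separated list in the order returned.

acct=K21: age_days < 3227 → -13129
acct=K36: age_days < 3227 → -10028
acct=K37: age_days < 3227 → -44817
acct=K51: age_days < 3227 → -12817
acct=K54: ELSE → 24646
acct=K58: ELSE → 39646
acct=K79: age_days < 3227 → -33332
acct=K83: ELSE → 35659
acct=K92: age_days < 3227 → -35848
acct=K94: age_days < 3227 → -7986
acct=K96: age_days < 420 AND country IN ('FR', 'BR', 'DE') → 28514

-13129, -10028, -44817, -12817, 24646, 39646, -33332, 35659, -35848, -7986, 28514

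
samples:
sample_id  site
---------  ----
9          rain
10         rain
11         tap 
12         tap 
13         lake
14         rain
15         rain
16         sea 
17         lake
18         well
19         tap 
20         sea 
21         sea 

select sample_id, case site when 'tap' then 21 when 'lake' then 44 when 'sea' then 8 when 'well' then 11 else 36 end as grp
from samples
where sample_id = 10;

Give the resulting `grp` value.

sample_id = 10: site=rain.
site='tap' → false
site='lake' → false
site='sea' → false
site='well' → false
No prior WHEN matched → ELSE → 36

36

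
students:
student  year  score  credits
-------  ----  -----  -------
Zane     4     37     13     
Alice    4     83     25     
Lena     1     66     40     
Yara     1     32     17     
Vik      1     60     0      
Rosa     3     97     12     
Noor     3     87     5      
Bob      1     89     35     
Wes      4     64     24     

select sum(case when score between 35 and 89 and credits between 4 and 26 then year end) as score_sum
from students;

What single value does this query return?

15

student=Zane: ✓ → 4
student=Alice: ✓ → 4
student=Lena: ✗
student=Yara: ✗
student=Vik: ✗
student=Rosa: ✗
student=Noor: ✓ → 3
student=Bob: ✗
student=Wes: ✓ → 4
score_sum = 4 + 4 + 3 + 4 = 15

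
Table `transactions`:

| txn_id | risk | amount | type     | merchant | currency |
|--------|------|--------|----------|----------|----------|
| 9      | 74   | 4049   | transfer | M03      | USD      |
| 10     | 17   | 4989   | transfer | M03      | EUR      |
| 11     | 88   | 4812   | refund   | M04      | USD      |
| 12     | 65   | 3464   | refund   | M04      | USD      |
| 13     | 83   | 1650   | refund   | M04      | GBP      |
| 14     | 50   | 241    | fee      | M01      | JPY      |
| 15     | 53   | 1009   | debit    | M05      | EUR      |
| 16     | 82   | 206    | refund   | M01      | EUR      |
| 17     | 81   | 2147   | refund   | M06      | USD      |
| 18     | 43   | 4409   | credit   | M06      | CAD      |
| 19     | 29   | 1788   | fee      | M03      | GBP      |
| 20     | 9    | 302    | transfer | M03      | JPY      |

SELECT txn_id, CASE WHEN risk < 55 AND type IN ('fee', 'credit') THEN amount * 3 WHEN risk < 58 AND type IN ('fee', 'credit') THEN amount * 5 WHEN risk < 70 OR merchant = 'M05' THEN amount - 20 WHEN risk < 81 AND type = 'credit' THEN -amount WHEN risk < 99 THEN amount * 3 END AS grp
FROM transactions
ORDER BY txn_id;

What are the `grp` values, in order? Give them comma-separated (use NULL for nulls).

txn_id=9: risk < 99 → 12147
txn_id=10: risk < 70 OR merchant = 'M05' → 4969
txn_id=11: risk < 99 → 14436
txn_id=12: risk < 70 OR merchant = 'M05' → 3444
txn_id=13: risk < 99 → 4950
txn_id=14: risk < 55 AND type IN ('fee', 'credit') → 723
txn_id=15: risk < 70 OR merchant = 'M05' → 989
txn_id=16: risk < 99 → 618
txn_id=17: risk < 99 → 6441
txn_id=18: risk < 55 AND type IN ('fee', 'credit') → 13227
txn_id=19: risk < 55 AND type IN ('fee', 'credit') → 5364
txn_id=20: risk < 70 OR merchant = 'M05' → 282

12147, 4969, 14436, 3444, 4950, 723, 989, 618, 6441, 13227, 5364, 282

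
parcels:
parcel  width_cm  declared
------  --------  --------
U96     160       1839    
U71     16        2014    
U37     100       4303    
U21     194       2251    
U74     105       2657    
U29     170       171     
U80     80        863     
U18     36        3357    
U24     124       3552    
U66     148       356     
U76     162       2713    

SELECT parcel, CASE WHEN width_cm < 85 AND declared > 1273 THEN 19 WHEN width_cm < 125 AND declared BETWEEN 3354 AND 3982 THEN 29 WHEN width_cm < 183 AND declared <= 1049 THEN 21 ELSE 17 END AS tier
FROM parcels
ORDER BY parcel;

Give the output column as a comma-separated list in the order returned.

parcel=U18: width_cm < 85 AND declared > 1273 → 19
parcel=U21: ELSE → 17
parcel=U24: width_cm < 125 AND declared BETWEEN 3354 AND 3982 → 29
parcel=U29: width_cm < 183 AND declared <= 1049 → 21
parcel=U37: ELSE → 17
parcel=U66: width_cm < 183 AND declared <= 1049 → 21
parcel=U71: width_cm < 85 AND declared > 1273 → 19
parcel=U74: ELSE → 17
parcel=U76: ELSE → 17
parcel=U80: width_cm < 183 AND declared <= 1049 → 21
parcel=U96: ELSE → 17

19, 17, 29, 21, 17, 21, 19, 17, 17, 21, 17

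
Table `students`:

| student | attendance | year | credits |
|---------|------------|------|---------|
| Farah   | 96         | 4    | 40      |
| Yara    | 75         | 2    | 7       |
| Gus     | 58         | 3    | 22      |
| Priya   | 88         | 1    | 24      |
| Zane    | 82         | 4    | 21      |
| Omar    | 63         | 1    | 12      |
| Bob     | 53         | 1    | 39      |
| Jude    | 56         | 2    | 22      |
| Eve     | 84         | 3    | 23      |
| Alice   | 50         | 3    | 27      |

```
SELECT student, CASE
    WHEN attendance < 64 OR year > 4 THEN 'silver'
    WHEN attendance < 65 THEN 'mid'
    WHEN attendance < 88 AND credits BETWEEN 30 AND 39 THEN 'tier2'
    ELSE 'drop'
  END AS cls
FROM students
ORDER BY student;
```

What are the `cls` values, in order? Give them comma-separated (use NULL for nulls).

silver, silver, drop, drop, silver, silver, silver, drop, drop, drop

student=Alice: attendance < 64 OR year > 4 → silver
student=Bob: attendance < 64 OR year > 4 → silver
student=Eve: ELSE → drop
student=Farah: ELSE → drop
student=Gus: attendance < 64 OR year > 4 → silver
student=Jude: attendance < 64 OR year > 4 → silver
student=Omar: attendance < 64 OR year > 4 → silver
student=Priya: ELSE → drop
student=Yara: ELSE → drop
student=Zane: ELSE → drop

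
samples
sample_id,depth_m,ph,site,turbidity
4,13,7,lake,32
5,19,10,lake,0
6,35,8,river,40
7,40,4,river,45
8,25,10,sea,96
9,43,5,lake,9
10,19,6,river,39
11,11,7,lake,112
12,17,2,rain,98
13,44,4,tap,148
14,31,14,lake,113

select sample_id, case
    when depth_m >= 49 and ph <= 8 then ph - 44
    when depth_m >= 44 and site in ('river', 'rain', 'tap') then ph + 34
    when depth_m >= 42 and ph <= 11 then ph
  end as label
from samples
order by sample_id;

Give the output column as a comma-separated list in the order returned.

NULL, NULL, NULL, NULL, NULL, 5, NULL, NULL, NULL, 38, NULL

sample_id=4: (no match → NULL) → NULL
sample_id=5: (no match → NULL) → NULL
sample_id=6: (no match → NULL) → NULL
sample_id=7: (no match → NULL) → NULL
sample_id=8: (no match → NULL) → NULL
sample_id=9: depth_m >= 42 and ph <= 11 → 5
sample_id=10: (no match → NULL) → NULL
sample_id=11: (no match → NULL) → NULL
sample_id=12: (no match → NULL) → NULL
sample_id=13: depth_m >= 44 and site in ('river', 'rain', 'tap') → 38
sample_id=14: (no match → NULL) → NULL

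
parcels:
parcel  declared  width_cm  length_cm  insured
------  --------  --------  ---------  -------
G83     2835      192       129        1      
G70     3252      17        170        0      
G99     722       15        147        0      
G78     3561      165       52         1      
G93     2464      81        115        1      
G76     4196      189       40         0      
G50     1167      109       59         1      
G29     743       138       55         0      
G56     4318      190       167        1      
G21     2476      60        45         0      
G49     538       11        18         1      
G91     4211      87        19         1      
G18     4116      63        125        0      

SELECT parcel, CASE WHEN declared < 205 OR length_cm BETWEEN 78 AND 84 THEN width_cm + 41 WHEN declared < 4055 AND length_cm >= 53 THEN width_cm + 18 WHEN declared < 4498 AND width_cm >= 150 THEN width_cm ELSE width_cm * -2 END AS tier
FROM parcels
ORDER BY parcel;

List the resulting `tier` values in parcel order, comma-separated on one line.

-126, -120, 156, -22, 127, 190, 35, 189, 165, 210, -174, 99, 33

parcel=G18: ELSE → -126
parcel=G21: ELSE → -120
parcel=G29: declared < 4055 AND length_cm >= 53 → 156
parcel=G49: ELSE → -22
parcel=G50: declared < 4055 AND length_cm >= 53 → 127
parcel=G56: declared < 4498 AND width_cm >= 150 → 190
parcel=G70: declared < 4055 AND length_cm >= 53 → 35
parcel=G76: declared < 4498 AND width_cm >= 150 → 189
parcel=G78: declared < 4498 AND width_cm >= 150 → 165
parcel=G83: declared < 4055 AND length_cm >= 53 → 210
parcel=G91: ELSE → -174
parcel=G93: declared < 4055 AND length_cm >= 53 → 99
parcel=G99: declared < 4055 AND length_cm >= 53 → 33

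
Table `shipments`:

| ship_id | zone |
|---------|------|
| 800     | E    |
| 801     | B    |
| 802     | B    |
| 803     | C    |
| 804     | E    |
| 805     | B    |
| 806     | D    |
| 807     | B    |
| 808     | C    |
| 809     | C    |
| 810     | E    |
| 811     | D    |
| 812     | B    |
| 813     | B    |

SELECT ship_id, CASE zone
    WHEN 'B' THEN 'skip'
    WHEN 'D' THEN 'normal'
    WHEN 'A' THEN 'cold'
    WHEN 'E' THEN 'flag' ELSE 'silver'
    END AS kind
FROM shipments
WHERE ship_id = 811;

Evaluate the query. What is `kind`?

ship_id = 811: zone=D.
zone='B' → false
zone='D' → true → normal

normal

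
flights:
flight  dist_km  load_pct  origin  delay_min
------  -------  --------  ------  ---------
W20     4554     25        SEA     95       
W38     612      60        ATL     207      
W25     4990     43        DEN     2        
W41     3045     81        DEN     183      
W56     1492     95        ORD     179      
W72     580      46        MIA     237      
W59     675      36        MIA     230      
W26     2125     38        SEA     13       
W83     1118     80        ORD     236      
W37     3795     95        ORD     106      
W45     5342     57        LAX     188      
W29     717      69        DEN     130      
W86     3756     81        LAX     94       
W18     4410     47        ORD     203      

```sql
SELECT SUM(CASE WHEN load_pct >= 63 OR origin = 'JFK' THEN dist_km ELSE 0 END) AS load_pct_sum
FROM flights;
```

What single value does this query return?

13923

flight=W20: ✗
flight=W38: ✗
flight=W25: ✗
flight=W41: ✓ → 3045
flight=W56: ✓ → 1492
flight=W72: ✗
flight=W59: ✗
flight=W26: ✗
flight=W83: ✓ → 1118
flight=W37: ✓ → 3795
flight=W45: ✗
flight=W29: ✓ → 717
flight=W86: ✓ → 3756
flight=W18: ✗
load_pct_sum = 3045 + 1492 + 1118 + 3795 + 717 + 3756 = 13923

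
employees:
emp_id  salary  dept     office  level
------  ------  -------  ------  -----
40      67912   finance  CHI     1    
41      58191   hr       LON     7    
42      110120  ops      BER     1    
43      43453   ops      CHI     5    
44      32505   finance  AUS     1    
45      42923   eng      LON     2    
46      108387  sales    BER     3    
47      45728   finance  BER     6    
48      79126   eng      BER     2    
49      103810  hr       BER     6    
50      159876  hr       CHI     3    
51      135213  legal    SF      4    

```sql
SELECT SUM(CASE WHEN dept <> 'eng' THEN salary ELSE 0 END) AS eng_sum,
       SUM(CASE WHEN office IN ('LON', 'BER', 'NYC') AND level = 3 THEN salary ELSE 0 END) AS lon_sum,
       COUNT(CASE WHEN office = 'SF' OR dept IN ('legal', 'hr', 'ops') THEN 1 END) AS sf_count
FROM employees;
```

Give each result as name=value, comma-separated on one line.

eng_sum=865195, lon_sum=108387, sf_count=6

[eng_sum: dept <> 'eng']
emp_id=40: ✓ → 67912
emp_id=41: ✓ → 58191
emp_id=42: ✓ → 110120
emp_id=43: ✓ → 43453
emp_id=44: ✓ → 32505
emp_id=45: ✗
emp_id=46: ✓ → 108387
emp_id=47: ✓ → 45728
emp_id=48: ✗
emp_id=49: ✓ → 103810
emp_id=50: ✓ → 159876
emp_id=51: ✓ → 135213
eng_sum = 67912 + 58191 + 110120 + 43453 + 32505 + 108387 + 45728 + 103810 + 159876 + 135213 = 865195
—
[lon_sum: office IN ('LON', 'BER', 'NYC') AND level = 3]
emp_id=40: ✗
emp_id=41: ✗
emp_id=42: ✗
emp_id=43: ✗
emp_id=44: ✗
emp_id=45: ✗
emp_id=46: ✓ → 108387
emp_id=47: ✗
emp_id=48: ✗
emp_id=49: ✗
emp_id=50: ✗
emp_id=51: ✗
lon_sum = 108387
—
[sf_count: office = 'SF' OR dept IN ('legal', 'hr', 'ops')]
emp_id=40: ✗
emp_id=41: ✓ → 1
emp_id=42: ✓ → 1
emp_id=43: ✓ → 1
emp_id=44: ✗
emp_id=45: ✗
emp_id=46: ✗
emp_id=47: ✗
emp_id=48: ✗
emp_id=49: ✓ → 1
emp_id=50: ✓ → 1
emp_id=51: ✓ → 1
sf_count = COUNT(1, 1, 1, 1, 1, 1) = 6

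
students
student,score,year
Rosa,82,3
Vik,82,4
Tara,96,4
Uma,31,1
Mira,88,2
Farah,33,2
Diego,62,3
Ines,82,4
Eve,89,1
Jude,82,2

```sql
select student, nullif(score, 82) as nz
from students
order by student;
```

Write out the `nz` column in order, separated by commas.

62, 89, 33, NULL, NULL, 88, NULL, 96, 31, NULL

student=Diego: score=62 vs 82: differ → 62
student=Eve: score=89 vs 82: differ → 89
student=Farah: score=33 vs 82: differ → 33
student=Ines: score=82 vs 82: equal → NULL
student=Jude: score=82 vs 82: equal → NULL
student=Mira: score=88 vs 82: differ → 88
student=Rosa: score=82 vs 82: equal → NULL
student=Tara: score=96 vs 82: differ → 96
student=Uma: score=31 vs 82: differ → 31
student=Vik: score=82 vs 82: equal → NULL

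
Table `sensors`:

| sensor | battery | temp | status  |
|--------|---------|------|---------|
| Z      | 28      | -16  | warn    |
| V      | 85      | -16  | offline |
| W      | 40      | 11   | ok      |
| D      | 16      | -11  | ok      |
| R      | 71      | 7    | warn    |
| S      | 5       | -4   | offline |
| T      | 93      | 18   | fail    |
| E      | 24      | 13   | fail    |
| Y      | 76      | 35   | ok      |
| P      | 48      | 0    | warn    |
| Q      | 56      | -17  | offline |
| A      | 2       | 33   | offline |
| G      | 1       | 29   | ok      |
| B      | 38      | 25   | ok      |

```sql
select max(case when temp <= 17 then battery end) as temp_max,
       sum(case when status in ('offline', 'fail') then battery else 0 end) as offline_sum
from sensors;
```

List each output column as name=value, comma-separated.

temp_max=85, offline_sum=265

[temp_max: temp <= 17]
sensor=Z: ✓ → 28
sensor=V: ✓ → 85
sensor=W: ✓ → 40
sensor=D: ✓ → 16
sensor=R: ✓ → 71
sensor=S: ✓ → 5
sensor=T: ✗
sensor=E: ✓ → 24
sensor=Y: ✗
sensor=P: ✓ → 48
sensor=Q: ✓ → 56
sensor=A: ✗
sensor=G: ✗
sensor=B: ✗
temp_max = MAX(28, 85, 40, 16, 71, 5, 24, 48, 56) = 85
—
[offline_sum: status in ('offline', 'fail')]
sensor=Z: ✗
sensor=V: ✓ → 85
sensor=W: ✗
sensor=D: ✗
sensor=R: ✗
sensor=S: ✓ → 5
sensor=T: ✓ → 93
sensor=E: ✓ → 24
sensor=Y: ✗
sensor=P: ✗
sensor=Q: ✓ → 56
sensor=A: ✓ → 2
sensor=G: ✗
sensor=B: ✗
offline_sum = 85 + 5 + 93 + 24 + 56 + 2 = 265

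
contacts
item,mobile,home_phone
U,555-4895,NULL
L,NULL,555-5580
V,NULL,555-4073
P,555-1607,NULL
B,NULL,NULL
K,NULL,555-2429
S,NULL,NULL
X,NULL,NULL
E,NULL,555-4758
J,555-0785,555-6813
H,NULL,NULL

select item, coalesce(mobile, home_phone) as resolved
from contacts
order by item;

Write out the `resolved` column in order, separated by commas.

NULL, 555-4758, NULL, 555-0785, 555-2429, 555-5580, 555-1607, NULL, 555-4895, 555-4073, NULL

item=B: mobile=NULL, home_phone=NULL (all NULL) → NULL
item=E: mobile=NULL, home_phone=555-4758 → 555-4758
item=H: mobile=NULL, home_phone=NULL (all NULL) → NULL
item=J: mobile=555-0785 → 555-0785
item=K: mobile=NULL, home_phone=555-2429 → 555-2429
item=L: mobile=NULL, home_phone=555-5580 → 555-5580
item=P: mobile=555-1607 → 555-1607
item=S: mobile=NULL, home_phone=NULL (all NULL) → NULL
item=U: mobile=555-4895 → 555-4895
item=V: mobile=NULL, home_phone=555-4073 → 555-4073
item=X: mobile=NULL, home_phone=NULL (all NULL) → NULL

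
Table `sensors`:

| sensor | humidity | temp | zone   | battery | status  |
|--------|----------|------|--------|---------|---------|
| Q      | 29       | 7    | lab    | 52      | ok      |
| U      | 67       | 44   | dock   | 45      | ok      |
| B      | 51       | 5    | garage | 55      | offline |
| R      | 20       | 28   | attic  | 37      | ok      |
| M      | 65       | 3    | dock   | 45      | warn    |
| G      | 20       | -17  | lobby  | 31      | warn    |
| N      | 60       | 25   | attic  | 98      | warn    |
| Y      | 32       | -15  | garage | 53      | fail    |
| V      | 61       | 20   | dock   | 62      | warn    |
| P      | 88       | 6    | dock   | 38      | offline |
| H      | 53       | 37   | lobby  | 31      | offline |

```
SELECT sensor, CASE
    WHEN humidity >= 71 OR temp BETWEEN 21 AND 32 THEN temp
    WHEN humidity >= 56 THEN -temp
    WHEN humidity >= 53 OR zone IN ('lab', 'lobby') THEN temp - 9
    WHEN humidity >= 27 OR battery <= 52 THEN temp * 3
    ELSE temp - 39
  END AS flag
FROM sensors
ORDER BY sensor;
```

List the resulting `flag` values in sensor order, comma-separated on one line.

sensor=B: humidity >= 27 OR battery <= 52 → 15
sensor=G: humidity >= 53 OR zone IN ('lab', 'lobby') → -26
sensor=H: humidity >= 53 OR zone IN ('lab', 'lobby') → 28
sensor=M: humidity >= 56 → -3
sensor=N: humidity >= 71 OR temp BETWEEN 21 AND 32 → 25
sensor=P: humidity >= 71 OR temp BETWEEN 21 AND 32 → 6
sensor=Q: humidity >= 53 OR zone IN ('lab', 'lobby') → -2
sensor=R: humidity >= 71 OR temp BETWEEN 21 AND 32 → 28
sensor=U: humidity >= 56 → -44
sensor=V: humidity >= 56 → -20
sensor=Y: humidity >= 27 OR battery <= 52 → -45

15, -26, 28, -3, 25, 6, -2, 28, -44, -20, -45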